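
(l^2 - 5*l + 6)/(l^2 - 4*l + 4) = (l - 3)/(l - 2)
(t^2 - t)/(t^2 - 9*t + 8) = t/(t - 8)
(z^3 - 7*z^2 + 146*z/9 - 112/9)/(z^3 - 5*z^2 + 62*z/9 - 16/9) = (3*z - 7)/(3*z - 1)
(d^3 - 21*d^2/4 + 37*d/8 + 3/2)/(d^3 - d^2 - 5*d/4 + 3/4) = (4*d^2 - 15*d - 4)/(2*(2*d^2 + d - 1))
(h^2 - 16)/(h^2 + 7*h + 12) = (h - 4)/(h + 3)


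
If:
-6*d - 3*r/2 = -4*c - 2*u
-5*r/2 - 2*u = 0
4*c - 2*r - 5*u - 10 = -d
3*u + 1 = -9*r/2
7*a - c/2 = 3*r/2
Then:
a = -5/84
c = 19/6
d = 3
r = -4/3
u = 5/3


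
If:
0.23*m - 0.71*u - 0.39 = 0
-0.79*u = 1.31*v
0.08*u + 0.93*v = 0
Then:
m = 1.70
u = 0.00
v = 0.00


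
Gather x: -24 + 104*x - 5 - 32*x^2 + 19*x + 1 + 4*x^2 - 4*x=-28*x^2 + 119*x - 28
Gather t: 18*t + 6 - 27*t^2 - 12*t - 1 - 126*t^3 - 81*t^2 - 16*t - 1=-126*t^3 - 108*t^2 - 10*t + 4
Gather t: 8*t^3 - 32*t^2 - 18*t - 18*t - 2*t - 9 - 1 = 8*t^3 - 32*t^2 - 38*t - 10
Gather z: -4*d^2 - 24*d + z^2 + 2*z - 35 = -4*d^2 - 24*d + z^2 + 2*z - 35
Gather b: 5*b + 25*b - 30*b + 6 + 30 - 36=0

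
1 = 1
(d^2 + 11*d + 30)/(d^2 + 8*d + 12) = (d + 5)/(d + 2)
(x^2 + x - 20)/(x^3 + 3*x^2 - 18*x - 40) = 1/(x + 2)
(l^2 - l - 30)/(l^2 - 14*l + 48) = (l + 5)/(l - 8)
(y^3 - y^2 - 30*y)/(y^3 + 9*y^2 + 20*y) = (y - 6)/(y + 4)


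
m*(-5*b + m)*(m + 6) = -5*b*m^2 - 30*b*m + m^3 + 6*m^2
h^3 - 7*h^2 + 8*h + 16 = (h - 4)^2*(h + 1)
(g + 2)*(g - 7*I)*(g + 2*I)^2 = g^4 + 2*g^3 - 3*I*g^3 + 24*g^2 - 6*I*g^2 + 48*g + 28*I*g + 56*I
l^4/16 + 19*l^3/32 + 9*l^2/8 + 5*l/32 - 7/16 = (l/4 + 1/4)*(l/4 + 1/2)*(l - 1/2)*(l + 7)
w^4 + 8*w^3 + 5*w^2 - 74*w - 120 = (w - 3)*(w + 2)*(w + 4)*(w + 5)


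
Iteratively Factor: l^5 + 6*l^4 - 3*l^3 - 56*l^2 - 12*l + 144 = (l + 4)*(l^4 + 2*l^3 - 11*l^2 - 12*l + 36) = (l + 3)*(l + 4)*(l^3 - l^2 - 8*l + 12) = (l - 2)*(l + 3)*(l + 4)*(l^2 + l - 6) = (l - 2)*(l + 3)^2*(l + 4)*(l - 2)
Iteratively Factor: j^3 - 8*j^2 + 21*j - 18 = (j - 3)*(j^2 - 5*j + 6) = (j - 3)*(j - 2)*(j - 3)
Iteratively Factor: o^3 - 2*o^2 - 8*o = (o)*(o^2 - 2*o - 8) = o*(o + 2)*(o - 4)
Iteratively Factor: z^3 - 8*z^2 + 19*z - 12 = (z - 3)*(z^2 - 5*z + 4) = (z - 4)*(z - 3)*(z - 1)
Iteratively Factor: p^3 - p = (p + 1)*(p^2 - p) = p*(p + 1)*(p - 1)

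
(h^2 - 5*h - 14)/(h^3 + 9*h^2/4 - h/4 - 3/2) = 4*(h - 7)/(4*h^2 + h - 3)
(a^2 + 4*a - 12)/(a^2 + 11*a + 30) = (a - 2)/(a + 5)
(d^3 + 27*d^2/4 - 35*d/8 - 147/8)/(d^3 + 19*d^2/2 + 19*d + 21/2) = (d - 7/4)/(d + 1)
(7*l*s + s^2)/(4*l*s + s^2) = (7*l + s)/(4*l + s)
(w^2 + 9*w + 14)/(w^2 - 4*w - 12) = (w + 7)/(w - 6)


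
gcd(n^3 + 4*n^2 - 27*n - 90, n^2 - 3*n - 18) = n + 3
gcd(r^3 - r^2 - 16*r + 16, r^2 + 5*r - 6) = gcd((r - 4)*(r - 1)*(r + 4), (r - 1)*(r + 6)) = r - 1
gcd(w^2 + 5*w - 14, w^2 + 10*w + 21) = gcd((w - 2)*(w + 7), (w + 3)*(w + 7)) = w + 7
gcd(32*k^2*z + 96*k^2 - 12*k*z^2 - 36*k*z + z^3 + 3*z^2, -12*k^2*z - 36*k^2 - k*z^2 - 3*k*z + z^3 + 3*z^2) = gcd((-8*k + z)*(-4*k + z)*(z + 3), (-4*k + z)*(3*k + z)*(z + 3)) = -4*k*z - 12*k + z^2 + 3*z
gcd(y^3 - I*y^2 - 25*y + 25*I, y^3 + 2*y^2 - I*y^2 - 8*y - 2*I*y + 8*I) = y - I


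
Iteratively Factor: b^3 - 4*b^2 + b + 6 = (b - 2)*(b^2 - 2*b - 3) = (b - 3)*(b - 2)*(b + 1)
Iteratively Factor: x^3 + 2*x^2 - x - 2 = (x - 1)*(x^2 + 3*x + 2) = (x - 1)*(x + 1)*(x + 2)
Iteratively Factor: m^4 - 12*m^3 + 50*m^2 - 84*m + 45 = (m - 5)*(m^3 - 7*m^2 + 15*m - 9) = (m - 5)*(m - 1)*(m^2 - 6*m + 9) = (m - 5)*(m - 3)*(m - 1)*(m - 3)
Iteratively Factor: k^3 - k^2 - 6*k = (k - 3)*(k^2 + 2*k) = k*(k - 3)*(k + 2)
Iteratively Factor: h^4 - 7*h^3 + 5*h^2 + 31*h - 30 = (h - 5)*(h^3 - 2*h^2 - 5*h + 6) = (h - 5)*(h + 2)*(h^2 - 4*h + 3) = (h - 5)*(h - 3)*(h + 2)*(h - 1)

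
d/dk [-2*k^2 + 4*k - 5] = 4 - 4*k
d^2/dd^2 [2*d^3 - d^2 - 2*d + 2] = 12*d - 2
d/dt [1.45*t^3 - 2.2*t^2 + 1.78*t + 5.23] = 4.35*t^2 - 4.4*t + 1.78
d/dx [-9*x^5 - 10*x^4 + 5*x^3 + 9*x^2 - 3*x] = -45*x^4 - 40*x^3 + 15*x^2 + 18*x - 3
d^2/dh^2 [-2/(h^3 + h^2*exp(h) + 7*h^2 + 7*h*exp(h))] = 2*(h*(h^2 + h*exp(h) + 7*h + 7*exp(h))*(h^2*exp(h) + 11*h*exp(h) + 6*h + 16*exp(h) + 14) - 2*(h^2*exp(h) + 3*h^2 + 9*h*exp(h) + 14*h + 7*exp(h))^2)/(h^3*(h^2 + h*exp(h) + 7*h + 7*exp(h))^3)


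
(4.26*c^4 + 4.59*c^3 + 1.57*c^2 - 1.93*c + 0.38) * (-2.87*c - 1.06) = -12.2262*c^5 - 17.6889*c^4 - 9.3713*c^3 + 3.8749*c^2 + 0.9552*c - 0.4028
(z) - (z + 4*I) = -4*I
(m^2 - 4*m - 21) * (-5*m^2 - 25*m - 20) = -5*m^4 - 5*m^3 + 185*m^2 + 605*m + 420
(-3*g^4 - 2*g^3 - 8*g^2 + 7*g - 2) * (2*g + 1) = -6*g^5 - 7*g^4 - 18*g^3 + 6*g^2 + 3*g - 2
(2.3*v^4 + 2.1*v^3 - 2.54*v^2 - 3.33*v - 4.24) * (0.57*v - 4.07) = 1.311*v^5 - 8.164*v^4 - 9.9948*v^3 + 8.4397*v^2 + 11.1363*v + 17.2568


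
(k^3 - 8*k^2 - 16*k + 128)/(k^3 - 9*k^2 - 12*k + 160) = (k - 4)/(k - 5)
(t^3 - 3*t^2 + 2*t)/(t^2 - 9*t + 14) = t*(t - 1)/(t - 7)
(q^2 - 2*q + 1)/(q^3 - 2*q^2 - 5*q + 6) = (q - 1)/(q^2 - q - 6)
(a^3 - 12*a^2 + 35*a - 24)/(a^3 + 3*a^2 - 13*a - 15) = (a^2 - 9*a + 8)/(a^2 + 6*a + 5)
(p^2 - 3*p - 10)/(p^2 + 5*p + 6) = (p - 5)/(p + 3)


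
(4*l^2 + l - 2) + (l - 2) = 4*l^2 + 2*l - 4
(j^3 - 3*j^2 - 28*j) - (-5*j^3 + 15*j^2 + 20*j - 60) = 6*j^3 - 18*j^2 - 48*j + 60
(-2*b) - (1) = -2*b - 1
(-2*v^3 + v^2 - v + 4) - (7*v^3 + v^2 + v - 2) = -9*v^3 - 2*v + 6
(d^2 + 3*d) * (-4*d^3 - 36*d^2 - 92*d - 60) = -4*d^5 - 48*d^4 - 200*d^3 - 336*d^2 - 180*d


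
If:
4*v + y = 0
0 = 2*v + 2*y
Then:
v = 0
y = 0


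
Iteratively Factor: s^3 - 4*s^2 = (s)*(s^2 - 4*s) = s*(s - 4)*(s)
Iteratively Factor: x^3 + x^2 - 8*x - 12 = (x + 2)*(x^2 - x - 6) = (x + 2)^2*(x - 3)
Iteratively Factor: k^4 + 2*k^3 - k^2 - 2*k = (k + 2)*(k^3 - k) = (k + 1)*(k + 2)*(k^2 - k) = k*(k + 1)*(k + 2)*(k - 1)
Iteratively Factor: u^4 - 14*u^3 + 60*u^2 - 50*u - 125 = (u - 5)*(u^3 - 9*u^2 + 15*u + 25) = (u - 5)^2*(u^2 - 4*u - 5) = (u - 5)^3*(u + 1)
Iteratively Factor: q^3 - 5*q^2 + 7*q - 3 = (q - 3)*(q^2 - 2*q + 1) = (q - 3)*(q - 1)*(q - 1)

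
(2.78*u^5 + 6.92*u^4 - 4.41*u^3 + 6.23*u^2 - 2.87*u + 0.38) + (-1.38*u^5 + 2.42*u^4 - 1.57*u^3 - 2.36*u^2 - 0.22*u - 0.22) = 1.4*u^5 + 9.34*u^4 - 5.98*u^3 + 3.87*u^2 - 3.09*u + 0.16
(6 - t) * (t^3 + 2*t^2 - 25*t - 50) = -t^4 + 4*t^3 + 37*t^2 - 100*t - 300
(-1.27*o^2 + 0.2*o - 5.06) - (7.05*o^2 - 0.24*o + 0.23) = -8.32*o^2 + 0.44*o - 5.29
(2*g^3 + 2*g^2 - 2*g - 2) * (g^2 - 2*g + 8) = 2*g^5 - 2*g^4 + 10*g^3 + 18*g^2 - 12*g - 16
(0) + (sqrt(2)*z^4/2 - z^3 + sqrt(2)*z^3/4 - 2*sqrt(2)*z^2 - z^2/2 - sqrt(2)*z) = sqrt(2)*z^4/2 - z^3 + sqrt(2)*z^3/4 - 2*sqrt(2)*z^2 - z^2/2 - sqrt(2)*z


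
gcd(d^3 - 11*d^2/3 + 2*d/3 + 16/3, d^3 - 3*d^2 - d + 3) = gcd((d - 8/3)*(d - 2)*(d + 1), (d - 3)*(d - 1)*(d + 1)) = d + 1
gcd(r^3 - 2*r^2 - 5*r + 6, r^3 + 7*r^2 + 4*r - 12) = r^2 + r - 2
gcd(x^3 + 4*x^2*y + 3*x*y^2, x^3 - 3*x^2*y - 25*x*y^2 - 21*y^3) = x^2 + 4*x*y + 3*y^2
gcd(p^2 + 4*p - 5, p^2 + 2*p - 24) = 1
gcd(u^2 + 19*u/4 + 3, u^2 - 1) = 1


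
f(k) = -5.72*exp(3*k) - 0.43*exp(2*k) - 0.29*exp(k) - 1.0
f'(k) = -17.16*exp(3*k) - 0.86*exp(2*k) - 0.29*exp(k) = (-17.16*exp(2*k) - 0.86*exp(k) - 0.29)*exp(k)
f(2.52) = -11052.54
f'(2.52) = -33081.00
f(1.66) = -846.53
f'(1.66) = -2521.65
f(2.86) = -30591.06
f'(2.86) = -91628.93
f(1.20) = -216.04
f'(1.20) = -638.47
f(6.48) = -1585370899.01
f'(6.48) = -4755929537.46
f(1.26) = -257.99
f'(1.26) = -763.59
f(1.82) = -1363.93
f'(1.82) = -4068.82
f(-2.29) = -1.04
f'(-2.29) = -0.06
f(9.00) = -3043344172379.91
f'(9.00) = -9130004278650.22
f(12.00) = -24660255839868600.00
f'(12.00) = -73980756129189000.00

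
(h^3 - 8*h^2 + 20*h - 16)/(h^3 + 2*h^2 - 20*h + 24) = (h - 4)/(h + 6)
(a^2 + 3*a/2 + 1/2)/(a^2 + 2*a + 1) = (a + 1/2)/(a + 1)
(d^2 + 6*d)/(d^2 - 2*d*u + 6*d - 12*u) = d/(d - 2*u)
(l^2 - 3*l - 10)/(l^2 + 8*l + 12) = (l - 5)/(l + 6)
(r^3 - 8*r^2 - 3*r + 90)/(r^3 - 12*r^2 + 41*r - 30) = (r + 3)/(r - 1)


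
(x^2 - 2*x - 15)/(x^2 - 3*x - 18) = (x - 5)/(x - 6)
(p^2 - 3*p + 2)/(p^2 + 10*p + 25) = (p^2 - 3*p + 2)/(p^2 + 10*p + 25)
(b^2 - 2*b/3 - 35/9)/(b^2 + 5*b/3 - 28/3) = (b + 5/3)/(b + 4)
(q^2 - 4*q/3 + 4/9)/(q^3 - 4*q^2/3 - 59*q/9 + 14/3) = (3*q - 2)/(3*q^2 - 2*q - 21)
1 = 1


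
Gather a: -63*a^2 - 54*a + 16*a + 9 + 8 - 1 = -63*a^2 - 38*a + 16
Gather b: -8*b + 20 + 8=28 - 8*b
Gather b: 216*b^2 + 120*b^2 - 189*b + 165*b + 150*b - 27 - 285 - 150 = 336*b^2 + 126*b - 462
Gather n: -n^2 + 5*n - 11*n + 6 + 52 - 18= -n^2 - 6*n + 40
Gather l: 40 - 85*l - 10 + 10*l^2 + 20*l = 10*l^2 - 65*l + 30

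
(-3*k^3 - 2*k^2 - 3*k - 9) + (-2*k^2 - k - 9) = -3*k^3 - 4*k^2 - 4*k - 18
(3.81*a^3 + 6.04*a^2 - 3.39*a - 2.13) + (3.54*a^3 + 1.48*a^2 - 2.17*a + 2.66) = 7.35*a^3 + 7.52*a^2 - 5.56*a + 0.53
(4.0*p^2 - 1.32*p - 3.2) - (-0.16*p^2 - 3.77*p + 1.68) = 4.16*p^2 + 2.45*p - 4.88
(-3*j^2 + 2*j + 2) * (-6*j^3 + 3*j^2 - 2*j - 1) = 18*j^5 - 21*j^4 + 5*j^2 - 6*j - 2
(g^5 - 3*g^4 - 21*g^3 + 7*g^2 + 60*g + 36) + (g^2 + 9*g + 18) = g^5 - 3*g^4 - 21*g^3 + 8*g^2 + 69*g + 54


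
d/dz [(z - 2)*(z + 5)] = 2*z + 3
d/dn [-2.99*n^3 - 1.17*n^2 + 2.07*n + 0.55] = -8.97*n^2 - 2.34*n + 2.07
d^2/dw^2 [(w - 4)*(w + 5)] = 2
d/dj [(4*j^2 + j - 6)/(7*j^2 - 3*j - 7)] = (-19*j^2 + 28*j - 25)/(49*j^4 - 42*j^3 - 89*j^2 + 42*j + 49)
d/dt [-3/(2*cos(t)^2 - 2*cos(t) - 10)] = 3*(1 - 2*cos(t))*sin(t)/(2*(sin(t)^2 + cos(t) + 4)^2)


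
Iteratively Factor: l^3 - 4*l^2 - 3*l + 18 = (l - 3)*(l^2 - l - 6) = (l - 3)^2*(l + 2)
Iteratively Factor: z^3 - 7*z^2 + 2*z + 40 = (z - 4)*(z^2 - 3*z - 10) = (z - 5)*(z - 4)*(z + 2)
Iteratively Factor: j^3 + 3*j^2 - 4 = (j + 2)*(j^2 + j - 2) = (j + 2)^2*(j - 1)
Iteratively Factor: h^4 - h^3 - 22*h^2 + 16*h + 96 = (h - 4)*(h^3 + 3*h^2 - 10*h - 24) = (h - 4)*(h + 2)*(h^2 + h - 12) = (h - 4)*(h + 2)*(h + 4)*(h - 3)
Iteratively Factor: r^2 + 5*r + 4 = (r + 4)*(r + 1)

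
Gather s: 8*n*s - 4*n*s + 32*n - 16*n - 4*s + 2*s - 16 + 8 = 16*n + s*(4*n - 2) - 8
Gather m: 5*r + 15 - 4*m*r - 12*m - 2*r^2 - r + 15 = m*(-4*r - 12) - 2*r^2 + 4*r + 30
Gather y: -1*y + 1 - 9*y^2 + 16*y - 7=-9*y^2 + 15*y - 6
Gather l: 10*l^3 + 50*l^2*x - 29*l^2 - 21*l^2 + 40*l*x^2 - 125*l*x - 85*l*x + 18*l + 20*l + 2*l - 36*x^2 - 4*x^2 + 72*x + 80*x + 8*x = 10*l^3 + l^2*(50*x - 50) + l*(40*x^2 - 210*x + 40) - 40*x^2 + 160*x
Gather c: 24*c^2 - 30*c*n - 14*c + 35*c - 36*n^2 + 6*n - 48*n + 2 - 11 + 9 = 24*c^2 + c*(21 - 30*n) - 36*n^2 - 42*n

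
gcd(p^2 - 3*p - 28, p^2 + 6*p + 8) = p + 4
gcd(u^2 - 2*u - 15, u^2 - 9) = u + 3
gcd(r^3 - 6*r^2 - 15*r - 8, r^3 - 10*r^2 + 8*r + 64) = r - 8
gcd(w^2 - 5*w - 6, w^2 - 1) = w + 1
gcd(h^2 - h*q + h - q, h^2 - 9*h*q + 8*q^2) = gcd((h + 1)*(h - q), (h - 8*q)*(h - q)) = -h + q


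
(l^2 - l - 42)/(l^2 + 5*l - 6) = (l - 7)/(l - 1)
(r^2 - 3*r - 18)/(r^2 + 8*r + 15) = (r - 6)/(r + 5)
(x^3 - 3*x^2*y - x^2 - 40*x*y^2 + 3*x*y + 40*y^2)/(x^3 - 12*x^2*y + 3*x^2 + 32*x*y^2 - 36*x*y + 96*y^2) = (x^2 + 5*x*y - x - 5*y)/(x^2 - 4*x*y + 3*x - 12*y)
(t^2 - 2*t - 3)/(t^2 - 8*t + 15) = (t + 1)/(t - 5)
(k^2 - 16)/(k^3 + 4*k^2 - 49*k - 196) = (k - 4)/(k^2 - 49)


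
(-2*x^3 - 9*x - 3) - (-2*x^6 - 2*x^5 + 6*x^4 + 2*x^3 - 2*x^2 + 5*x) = 2*x^6 + 2*x^5 - 6*x^4 - 4*x^3 + 2*x^2 - 14*x - 3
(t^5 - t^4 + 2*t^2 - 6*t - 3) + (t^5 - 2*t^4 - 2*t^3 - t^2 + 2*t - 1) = 2*t^5 - 3*t^4 - 2*t^3 + t^2 - 4*t - 4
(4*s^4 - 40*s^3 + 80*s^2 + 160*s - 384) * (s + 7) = 4*s^5 - 12*s^4 - 200*s^3 + 720*s^2 + 736*s - 2688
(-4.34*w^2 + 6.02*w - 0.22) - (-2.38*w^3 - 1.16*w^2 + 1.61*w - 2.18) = 2.38*w^3 - 3.18*w^2 + 4.41*w + 1.96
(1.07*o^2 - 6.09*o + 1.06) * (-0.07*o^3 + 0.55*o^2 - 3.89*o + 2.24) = -0.0749*o^5 + 1.0148*o^4 - 7.586*o^3 + 26.6699*o^2 - 17.765*o + 2.3744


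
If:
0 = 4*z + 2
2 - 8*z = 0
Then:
No Solution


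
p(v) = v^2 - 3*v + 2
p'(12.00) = 21.00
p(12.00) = 110.00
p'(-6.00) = -15.00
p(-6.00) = 56.00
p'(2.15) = 1.30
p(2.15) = 0.17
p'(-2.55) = -8.10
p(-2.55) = 16.15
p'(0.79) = -1.42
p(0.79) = 0.25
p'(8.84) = 14.68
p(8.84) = 53.63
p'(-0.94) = -4.88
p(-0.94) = 5.70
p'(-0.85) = -4.70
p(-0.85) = 5.27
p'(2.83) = 2.66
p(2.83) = 1.52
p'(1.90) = 0.80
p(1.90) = -0.09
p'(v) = 2*v - 3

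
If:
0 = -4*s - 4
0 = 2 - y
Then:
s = -1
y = 2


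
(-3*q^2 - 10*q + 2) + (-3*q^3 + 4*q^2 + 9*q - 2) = -3*q^3 + q^2 - q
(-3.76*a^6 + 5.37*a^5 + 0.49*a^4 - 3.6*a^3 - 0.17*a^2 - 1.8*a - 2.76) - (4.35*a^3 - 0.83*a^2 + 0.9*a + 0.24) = -3.76*a^6 + 5.37*a^5 + 0.49*a^4 - 7.95*a^3 + 0.66*a^2 - 2.7*a - 3.0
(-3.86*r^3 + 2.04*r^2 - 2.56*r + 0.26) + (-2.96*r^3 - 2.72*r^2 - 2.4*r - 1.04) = -6.82*r^3 - 0.68*r^2 - 4.96*r - 0.78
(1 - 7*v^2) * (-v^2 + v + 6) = 7*v^4 - 7*v^3 - 43*v^2 + v + 6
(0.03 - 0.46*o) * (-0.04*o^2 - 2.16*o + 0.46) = 0.0184*o^3 + 0.9924*o^2 - 0.2764*o + 0.0138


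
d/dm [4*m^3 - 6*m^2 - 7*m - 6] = 12*m^2 - 12*m - 7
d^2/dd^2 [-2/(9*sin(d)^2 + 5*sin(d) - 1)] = 2*(324*sin(d)^4 + 135*sin(d)^3 - 425*sin(d)^2 - 265*sin(d) - 68)/(9*sin(d)^2 + 5*sin(d) - 1)^3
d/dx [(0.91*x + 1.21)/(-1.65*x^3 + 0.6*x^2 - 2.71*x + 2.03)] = (3.003*x^3 + 5.4435*x^2 - 1.452*x + 5.1264)/(2.7225*x^6 - 1.98*x^5 + 9.303*x^4 - 9.951*x^3 + 9.7801*x^2 - 11.0026*x + 4.1209)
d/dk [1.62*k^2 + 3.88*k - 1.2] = 3.24*k + 3.88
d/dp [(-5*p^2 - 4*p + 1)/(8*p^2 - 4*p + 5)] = 2*(26*p^2 - 33*p - 8)/(64*p^4 - 64*p^3 + 96*p^2 - 40*p + 25)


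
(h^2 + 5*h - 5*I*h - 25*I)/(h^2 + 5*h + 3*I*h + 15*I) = (h - 5*I)/(h + 3*I)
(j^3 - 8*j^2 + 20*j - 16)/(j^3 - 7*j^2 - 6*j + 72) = (j^2 - 4*j + 4)/(j^2 - 3*j - 18)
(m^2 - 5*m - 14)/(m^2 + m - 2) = (m - 7)/(m - 1)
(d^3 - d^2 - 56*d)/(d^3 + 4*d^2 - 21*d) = (d - 8)/(d - 3)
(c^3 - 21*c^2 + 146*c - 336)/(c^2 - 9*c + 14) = (c^2 - 14*c + 48)/(c - 2)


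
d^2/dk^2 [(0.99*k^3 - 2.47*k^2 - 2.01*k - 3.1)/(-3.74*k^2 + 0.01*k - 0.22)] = (-2.8421709430404e-14*k^5 + 58.043854*k^3 + 247.988532*k^2 - 10.906104*k - 4.8528)/(52.313624*k^6 - 0.419628*k^5 + 9.232938*k^4 - 0.049369*k^3 + 0.543114*k^2 - 0.001452*k + 0.010648)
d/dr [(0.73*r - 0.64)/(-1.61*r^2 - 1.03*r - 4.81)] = (1.1753*r^2 - 2.0608*r - 4.1705)/(2.5921*r^4 + 3.3166*r^3 + 16.5491*r^2 + 9.9086*r + 23.1361)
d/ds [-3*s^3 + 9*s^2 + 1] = 9*s*(2 - s)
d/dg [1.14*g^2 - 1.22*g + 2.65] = 2.28*g - 1.22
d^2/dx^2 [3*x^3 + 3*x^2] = 18*x + 6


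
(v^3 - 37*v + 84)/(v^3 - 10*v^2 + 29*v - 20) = (v^2 + 4*v - 21)/(v^2 - 6*v + 5)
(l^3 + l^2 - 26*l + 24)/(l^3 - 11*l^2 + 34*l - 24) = (l + 6)/(l - 6)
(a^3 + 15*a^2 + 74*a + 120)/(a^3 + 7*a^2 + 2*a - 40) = (a + 6)/(a - 2)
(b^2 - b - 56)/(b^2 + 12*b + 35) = (b - 8)/(b + 5)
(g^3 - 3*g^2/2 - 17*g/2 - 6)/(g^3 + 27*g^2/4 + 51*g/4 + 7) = 2*(2*g^2 - 5*g - 12)/(4*g^2 + 23*g + 28)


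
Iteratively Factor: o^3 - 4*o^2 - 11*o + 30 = (o + 3)*(o^2 - 7*o + 10) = (o - 2)*(o + 3)*(o - 5)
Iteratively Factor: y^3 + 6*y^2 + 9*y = (y)*(y^2 + 6*y + 9) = y*(y + 3)*(y + 3)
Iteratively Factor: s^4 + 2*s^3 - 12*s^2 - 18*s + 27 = (s + 3)*(s^3 - s^2 - 9*s + 9) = (s - 3)*(s + 3)*(s^2 + 2*s - 3) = (s - 3)*(s + 3)^2*(s - 1)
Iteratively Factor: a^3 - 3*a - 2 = (a - 2)*(a^2 + 2*a + 1) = (a - 2)*(a + 1)*(a + 1)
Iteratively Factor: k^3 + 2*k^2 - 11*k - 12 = (k + 4)*(k^2 - 2*k - 3) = (k - 3)*(k + 4)*(k + 1)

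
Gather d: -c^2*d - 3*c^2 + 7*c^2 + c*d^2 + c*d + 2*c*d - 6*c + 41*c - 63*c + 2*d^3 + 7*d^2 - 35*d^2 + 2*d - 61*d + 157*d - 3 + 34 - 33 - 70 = 4*c^2 - 28*c + 2*d^3 + d^2*(c - 28) + d*(-c^2 + 3*c + 98) - 72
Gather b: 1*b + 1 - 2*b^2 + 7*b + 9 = -2*b^2 + 8*b + 10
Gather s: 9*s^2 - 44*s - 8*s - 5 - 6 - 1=9*s^2 - 52*s - 12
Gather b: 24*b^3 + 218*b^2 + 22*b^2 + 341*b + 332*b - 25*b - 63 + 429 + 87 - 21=24*b^3 + 240*b^2 + 648*b + 432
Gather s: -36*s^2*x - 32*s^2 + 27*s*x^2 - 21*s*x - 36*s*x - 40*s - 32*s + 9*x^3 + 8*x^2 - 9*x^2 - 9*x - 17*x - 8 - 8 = s^2*(-36*x - 32) + s*(27*x^2 - 57*x - 72) + 9*x^3 - x^2 - 26*x - 16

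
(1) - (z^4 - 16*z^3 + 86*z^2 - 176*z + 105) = -z^4 + 16*z^3 - 86*z^2 + 176*z - 104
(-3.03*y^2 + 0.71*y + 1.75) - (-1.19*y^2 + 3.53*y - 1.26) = -1.84*y^2 - 2.82*y + 3.01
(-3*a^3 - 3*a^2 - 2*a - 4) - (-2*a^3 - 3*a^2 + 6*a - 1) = -a^3 - 8*a - 3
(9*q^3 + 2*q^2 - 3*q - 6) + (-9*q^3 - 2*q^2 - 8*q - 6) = -11*q - 12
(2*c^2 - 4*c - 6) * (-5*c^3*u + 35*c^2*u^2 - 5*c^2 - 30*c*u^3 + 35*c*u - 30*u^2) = -10*c^5*u + 70*c^4*u^2 + 20*c^4*u - 10*c^4 - 60*c^3*u^3 - 140*c^3*u^2 + 100*c^3*u + 20*c^3 + 120*c^2*u^3 - 270*c^2*u^2 - 140*c^2*u + 30*c^2 + 180*c*u^3 + 120*c*u^2 - 210*c*u + 180*u^2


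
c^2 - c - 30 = (c - 6)*(c + 5)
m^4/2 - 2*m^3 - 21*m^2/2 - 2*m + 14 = (m/2 + 1)*(m - 7)*(m - 1)*(m + 2)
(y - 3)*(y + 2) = y^2 - y - 6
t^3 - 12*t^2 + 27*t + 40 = (t - 8)*(t - 5)*(t + 1)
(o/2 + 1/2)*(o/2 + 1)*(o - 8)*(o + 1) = o^4/4 - o^3 - 27*o^2/4 - 19*o/2 - 4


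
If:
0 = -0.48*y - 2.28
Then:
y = -4.75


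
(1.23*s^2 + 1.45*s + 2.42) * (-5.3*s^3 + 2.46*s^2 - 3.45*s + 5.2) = -6.519*s^5 - 4.6592*s^4 - 13.5025*s^3 + 7.3467*s^2 - 0.809*s + 12.584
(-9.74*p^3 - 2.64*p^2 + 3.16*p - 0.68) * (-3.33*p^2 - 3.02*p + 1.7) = 32.4342*p^5 + 38.206*p^4 - 19.108*p^3 - 11.7668*p^2 + 7.4256*p - 1.156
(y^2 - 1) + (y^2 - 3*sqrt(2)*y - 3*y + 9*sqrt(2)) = 2*y^2 - 3*sqrt(2)*y - 3*y - 1 + 9*sqrt(2)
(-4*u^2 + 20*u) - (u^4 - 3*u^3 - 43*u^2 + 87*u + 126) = -u^4 + 3*u^3 + 39*u^2 - 67*u - 126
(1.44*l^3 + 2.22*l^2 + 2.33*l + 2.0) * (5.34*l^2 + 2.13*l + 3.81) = 7.6896*l^5 + 14.922*l^4 + 22.6572*l^3 + 24.1011*l^2 + 13.1373*l + 7.62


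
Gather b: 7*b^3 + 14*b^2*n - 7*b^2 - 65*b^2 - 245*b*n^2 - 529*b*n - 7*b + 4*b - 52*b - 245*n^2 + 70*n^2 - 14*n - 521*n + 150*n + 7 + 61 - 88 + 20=7*b^3 + b^2*(14*n - 72) + b*(-245*n^2 - 529*n - 55) - 175*n^2 - 385*n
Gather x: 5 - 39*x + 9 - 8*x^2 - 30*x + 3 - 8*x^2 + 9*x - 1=-16*x^2 - 60*x + 16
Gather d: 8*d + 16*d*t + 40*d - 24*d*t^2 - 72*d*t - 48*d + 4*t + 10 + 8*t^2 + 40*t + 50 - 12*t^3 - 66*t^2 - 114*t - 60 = d*(-24*t^2 - 56*t) - 12*t^3 - 58*t^2 - 70*t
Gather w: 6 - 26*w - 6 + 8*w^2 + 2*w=8*w^2 - 24*w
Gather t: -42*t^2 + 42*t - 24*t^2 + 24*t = -66*t^2 + 66*t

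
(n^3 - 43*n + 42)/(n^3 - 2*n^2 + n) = (n^2 + n - 42)/(n*(n - 1))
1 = 1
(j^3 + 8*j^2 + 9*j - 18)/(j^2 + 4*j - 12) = (j^2 + 2*j - 3)/(j - 2)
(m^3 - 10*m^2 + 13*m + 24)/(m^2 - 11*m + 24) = m + 1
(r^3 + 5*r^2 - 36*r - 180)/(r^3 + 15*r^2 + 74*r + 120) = (r - 6)/(r + 4)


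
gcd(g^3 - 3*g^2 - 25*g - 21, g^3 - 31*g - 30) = g + 1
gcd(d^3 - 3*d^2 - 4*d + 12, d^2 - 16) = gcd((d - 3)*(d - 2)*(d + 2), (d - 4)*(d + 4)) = 1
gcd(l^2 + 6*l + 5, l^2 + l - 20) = l + 5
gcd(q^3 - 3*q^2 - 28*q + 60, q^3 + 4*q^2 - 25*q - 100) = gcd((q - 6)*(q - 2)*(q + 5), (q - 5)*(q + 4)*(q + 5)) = q + 5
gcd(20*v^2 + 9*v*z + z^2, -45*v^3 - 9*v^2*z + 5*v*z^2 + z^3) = 5*v + z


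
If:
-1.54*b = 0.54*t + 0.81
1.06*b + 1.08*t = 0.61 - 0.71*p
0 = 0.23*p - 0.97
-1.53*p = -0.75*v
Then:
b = 0.38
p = 4.22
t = -2.58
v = 8.60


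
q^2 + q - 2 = (q - 1)*(q + 2)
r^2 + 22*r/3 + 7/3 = (r + 1/3)*(r + 7)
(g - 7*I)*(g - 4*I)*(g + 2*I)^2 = g^4 - 7*I*g^3 + 12*g^2 - 68*I*g + 112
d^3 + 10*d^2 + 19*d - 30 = (d - 1)*(d + 5)*(d + 6)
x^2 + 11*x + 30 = (x + 5)*(x + 6)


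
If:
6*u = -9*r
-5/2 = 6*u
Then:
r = 5/18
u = -5/12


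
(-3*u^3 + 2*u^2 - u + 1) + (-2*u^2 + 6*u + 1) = -3*u^3 + 5*u + 2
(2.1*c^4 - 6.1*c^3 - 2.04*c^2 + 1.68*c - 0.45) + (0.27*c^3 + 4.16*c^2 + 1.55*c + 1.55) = 2.1*c^4 - 5.83*c^3 + 2.12*c^2 + 3.23*c + 1.1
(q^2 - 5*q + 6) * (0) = 0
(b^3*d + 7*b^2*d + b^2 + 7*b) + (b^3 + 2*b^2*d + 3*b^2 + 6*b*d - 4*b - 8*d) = b^3*d + b^3 + 9*b^2*d + 4*b^2 + 6*b*d + 3*b - 8*d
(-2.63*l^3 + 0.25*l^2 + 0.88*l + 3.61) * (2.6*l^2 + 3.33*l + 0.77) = -6.838*l^5 - 8.1079*l^4 + 1.0954*l^3 + 12.5089*l^2 + 12.6989*l + 2.7797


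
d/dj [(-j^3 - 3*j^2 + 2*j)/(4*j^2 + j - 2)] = (-4*j^4 - 2*j^3 - 5*j^2 + 12*j - 4)/(16*j^4 + 8*j^3 - 15*j^2 - 4*j + 4)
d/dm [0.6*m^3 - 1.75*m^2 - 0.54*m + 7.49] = 1.8*m^2 - 3.5*m - 0.54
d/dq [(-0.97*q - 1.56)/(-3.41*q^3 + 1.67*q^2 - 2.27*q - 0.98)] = (-6.6154*q^3 - 14.3389*q^2 + 5.2104*q - 2.5906)/(11.6281*q^6 - 11.3894*q^5 + 18.2703*q^4 - 0.898199999999999*q^3 + 1.8797*q^2 + 4.4492*q + 0.9604)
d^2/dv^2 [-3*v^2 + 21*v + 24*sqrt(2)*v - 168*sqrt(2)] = -6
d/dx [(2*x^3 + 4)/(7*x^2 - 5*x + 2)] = 2*(3*x^2*(7*x^2 - 5*x + 2) - (14*x - 5)*(x^3 + 2))/(7*x^2 - 5*x + 2)^2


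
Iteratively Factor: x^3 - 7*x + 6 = (x - 2)*(x^2 + 2*x - 3) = (x - 2)*(x - 1)*(x + 3)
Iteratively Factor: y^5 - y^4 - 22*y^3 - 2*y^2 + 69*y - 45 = (y - 5)*(y^4 + 4*y^3 - 2*y^2 - 12*y + 9) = (y - 5)*(y - 1)*(y^3 + 5*y^2 + 3*y - 9) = (y - 5)*(y - 1)*(y + 3)*(y^2 + 2*y - 3) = (y - 5)*(y - 1)*(y + 3)^2*(y - 1)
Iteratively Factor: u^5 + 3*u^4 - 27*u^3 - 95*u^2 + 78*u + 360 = (u - 5)*(u^4 + 8*u^3 + 13*u^2 - 30*u - 72) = (u - 5)*(u + 4)*(u^3 + 4*u^2 - 3*u - 18) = (u - 5)*(u - 2)*(u + 4)*(u^2 + 6*u + 9) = (u - 5)*(u - 2)*(u + 3)*(u + 4)*(u + 3)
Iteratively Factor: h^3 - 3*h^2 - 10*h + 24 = (h + 3)*(h^2 - 6*h + 8) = (h - 2)*(h + 3)*(h - 4)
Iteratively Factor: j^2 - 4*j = (j - 4)*(j)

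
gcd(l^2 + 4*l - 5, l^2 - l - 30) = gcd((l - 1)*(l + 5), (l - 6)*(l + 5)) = l + 5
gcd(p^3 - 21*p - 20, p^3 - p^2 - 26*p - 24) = p^2 + 5*p + 4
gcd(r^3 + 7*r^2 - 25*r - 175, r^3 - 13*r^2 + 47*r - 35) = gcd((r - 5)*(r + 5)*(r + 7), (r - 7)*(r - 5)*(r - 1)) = r - 5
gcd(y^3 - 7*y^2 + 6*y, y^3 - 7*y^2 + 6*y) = y^3 - 7*y^2 + 6*y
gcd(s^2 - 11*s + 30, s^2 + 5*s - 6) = 1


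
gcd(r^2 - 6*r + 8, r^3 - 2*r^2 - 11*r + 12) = r - 4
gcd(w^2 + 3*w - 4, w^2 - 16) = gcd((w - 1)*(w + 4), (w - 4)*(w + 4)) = w + 4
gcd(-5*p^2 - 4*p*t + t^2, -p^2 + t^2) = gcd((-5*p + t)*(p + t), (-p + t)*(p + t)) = p + t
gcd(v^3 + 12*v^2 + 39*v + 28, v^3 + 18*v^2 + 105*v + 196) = v^2 + 11*v + 28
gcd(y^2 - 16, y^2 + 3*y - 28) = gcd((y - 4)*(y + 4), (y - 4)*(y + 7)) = y - 4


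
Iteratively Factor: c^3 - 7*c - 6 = (c + 2)*(c^2 - 2*c - 3) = (c - 3)*(c + 2)*(c + 1)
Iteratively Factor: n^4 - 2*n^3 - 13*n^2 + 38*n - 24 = (n - 2)*(n^3 - 13*n + 12) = (n - 2)*(n - 1)*(n^2 + n - 12) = (n - 2)*(n - 1)*(n + 4)*(n - 3)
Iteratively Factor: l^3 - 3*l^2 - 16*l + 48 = (l + 4)*(l^2 - 7*l + 12) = (l - 3)*(l + 4)*(l - 4)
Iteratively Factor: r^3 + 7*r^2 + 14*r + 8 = (r + 1)*(r^2 + 6*r + 8) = (r + 1)*(r + 2)*(r + 4)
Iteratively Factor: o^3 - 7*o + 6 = (o - 1)*(o^2 + o - 6) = (o - 2)*(o - 1)*(o + 3)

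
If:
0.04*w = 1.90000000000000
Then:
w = 47.50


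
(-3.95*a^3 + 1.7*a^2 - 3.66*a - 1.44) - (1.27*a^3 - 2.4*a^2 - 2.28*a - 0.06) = -5.22*a^3 + 4.1*a^2 - 1.38*a - 1.38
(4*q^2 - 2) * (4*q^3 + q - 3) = 16*q^5 - 4*q^3 - 12*q^2 - 2*q + 6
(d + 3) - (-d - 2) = 2*d + 5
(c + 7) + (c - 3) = 2*c + 4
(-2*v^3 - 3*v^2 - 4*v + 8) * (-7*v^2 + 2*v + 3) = 14*v^5 + 17*v^4 + 16*v^3 - 73*v^2 + 4*v + 24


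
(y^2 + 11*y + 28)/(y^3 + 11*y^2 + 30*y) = (y^2 + 11*y + 28)/(y*(y^2 + 11*y + 30))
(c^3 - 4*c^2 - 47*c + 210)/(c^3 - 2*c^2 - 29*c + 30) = (c^2 + 2*c - 35)/(c^2 + 4*c - 5)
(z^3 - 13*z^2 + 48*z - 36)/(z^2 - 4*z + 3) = (z^2 - 12*z + 36)/(z - 3)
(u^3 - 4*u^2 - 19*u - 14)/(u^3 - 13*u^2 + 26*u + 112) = (u + 1)/(u - 8)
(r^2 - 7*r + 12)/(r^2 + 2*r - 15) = (r - 4)/(r + 5)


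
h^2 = h^2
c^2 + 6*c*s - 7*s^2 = (c - s)*(c + 7*s)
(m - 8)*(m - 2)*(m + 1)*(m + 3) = m^4 - 6*m^3 - 21*m^2 + 34*m + 48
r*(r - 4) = r^2 - 4*r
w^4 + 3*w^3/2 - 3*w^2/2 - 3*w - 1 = (w + 1/2)*(w + 1)*(w - sqrt(2))*(w + sqrt(2))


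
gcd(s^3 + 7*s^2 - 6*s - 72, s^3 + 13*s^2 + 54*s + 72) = s^2 + 10*s + 24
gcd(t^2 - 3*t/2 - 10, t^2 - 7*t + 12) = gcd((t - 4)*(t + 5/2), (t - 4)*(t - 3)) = t - 4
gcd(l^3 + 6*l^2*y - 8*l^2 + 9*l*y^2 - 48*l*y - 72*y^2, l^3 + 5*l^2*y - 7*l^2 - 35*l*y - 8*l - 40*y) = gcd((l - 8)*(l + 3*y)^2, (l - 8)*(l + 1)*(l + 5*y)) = l - 8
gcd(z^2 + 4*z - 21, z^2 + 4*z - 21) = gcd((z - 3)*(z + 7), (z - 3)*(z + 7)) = z^2 + 4*z - 21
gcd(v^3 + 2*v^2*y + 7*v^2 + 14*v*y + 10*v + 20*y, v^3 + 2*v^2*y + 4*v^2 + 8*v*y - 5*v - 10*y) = v^2 + 2*v*y + 5*v + 10*y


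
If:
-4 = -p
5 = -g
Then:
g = -5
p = 4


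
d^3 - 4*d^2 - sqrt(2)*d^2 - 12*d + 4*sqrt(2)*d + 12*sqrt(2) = (d - 6)*(d + 2)*(d - sqrt(2))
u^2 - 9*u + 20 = (u - 5)*(u - 4)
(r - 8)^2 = r^2 - 16*r + 64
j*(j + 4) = j^2 + 4*j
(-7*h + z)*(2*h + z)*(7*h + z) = -98*h^3 - 49*h^2*z + 2*h*z^2 + z^3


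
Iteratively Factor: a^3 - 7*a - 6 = (a + 1)*(a^2 - a - 6) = (a - 3)*(a + 1)*(a + 2)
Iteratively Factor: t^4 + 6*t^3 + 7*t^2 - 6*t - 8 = (t + 1)*(t^3 + 5*t^2 + 2*t - 8) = (t + 1)*(t + 2)*(t^2 + 3*t - 4) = (t - 1)*(t + 1)*(t + 2)*(t + 4)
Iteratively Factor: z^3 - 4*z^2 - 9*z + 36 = (z - 3)*(z^2 - z - 12) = (z - 4)*(z - 3)*(z + 3)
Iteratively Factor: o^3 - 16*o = (o + 4)*(o^2 - 4*o) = (o - 4)*(o + 4)*(o)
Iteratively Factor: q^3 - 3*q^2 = (q)*(q^2 - 3*q) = q^2*(q - 3)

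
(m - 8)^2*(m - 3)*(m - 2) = m^4 - 21*m^3 + 150*m^2 - 416*m + 384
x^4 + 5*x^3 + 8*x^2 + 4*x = x*(x + 1)*(x + 2)^2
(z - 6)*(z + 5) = z^2 - z - 30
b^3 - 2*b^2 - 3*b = b*(b - 3)*(b + 1)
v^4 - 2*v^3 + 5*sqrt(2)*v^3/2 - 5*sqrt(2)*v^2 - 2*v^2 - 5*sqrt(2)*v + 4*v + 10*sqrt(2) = (v - 2)*(v - sqrt(2))*(v + sqrt(2))*(v + 5*sqrt(2)/2)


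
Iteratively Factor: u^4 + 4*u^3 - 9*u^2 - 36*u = (u - 3)*(u^3 + 7*u^2 + 12*u) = (u - 3)*(u + 3)*(u^2 + 4*u) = (u - 3)*(u + 3)*(u + 4)*(u)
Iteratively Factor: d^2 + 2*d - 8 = (d - 2)*(d + 4)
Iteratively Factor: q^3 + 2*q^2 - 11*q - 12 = (q + 4)*(q^2 - 2*q - 3) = (q + 1)*(q + 4)*(q - 3)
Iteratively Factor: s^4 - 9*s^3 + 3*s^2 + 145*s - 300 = (s - 5)*(s^3 - 4*s^2 - 17*s + 60) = (s - 5)^2*(s^2 + s - 12) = (s - 5)^2*(s - 3)*(s + 4)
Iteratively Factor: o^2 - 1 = (o - 1)*(o + 1)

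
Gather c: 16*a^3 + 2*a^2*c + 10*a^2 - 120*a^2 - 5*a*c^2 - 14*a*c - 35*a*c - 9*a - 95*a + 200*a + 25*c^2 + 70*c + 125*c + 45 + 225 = 16*a^3 - 110*a^2 + 96*a + c^2*(25 - 5*a) + c*(2*a^2 - 49*a + 195) + 270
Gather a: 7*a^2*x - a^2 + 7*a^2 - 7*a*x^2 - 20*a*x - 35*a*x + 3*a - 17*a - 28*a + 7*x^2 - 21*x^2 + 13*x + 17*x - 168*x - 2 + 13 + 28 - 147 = a^2*(7*x + 6) + a*(-7*x^2 - 55*x - 42) - 14*x^2 - 138*x - 108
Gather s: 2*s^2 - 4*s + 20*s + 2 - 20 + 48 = 2*s^2 + 16*s + 30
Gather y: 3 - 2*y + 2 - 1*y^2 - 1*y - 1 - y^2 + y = -2*y^2 - 2*y + 4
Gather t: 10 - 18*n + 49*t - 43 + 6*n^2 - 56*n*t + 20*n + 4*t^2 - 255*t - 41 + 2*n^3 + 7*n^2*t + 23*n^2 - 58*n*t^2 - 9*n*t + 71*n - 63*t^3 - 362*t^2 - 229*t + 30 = 2*n^3 + 29*n^2 + 73*n - 63*t^3 + t^2*(-58*n - 358) + t*(7*n^2 - 65*n - 435) - 44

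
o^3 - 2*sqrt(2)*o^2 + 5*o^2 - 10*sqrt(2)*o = o*(o + 5)*(o - 2*sqrt(2))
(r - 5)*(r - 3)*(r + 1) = r^3 - 7*r^2 + 7*r + 15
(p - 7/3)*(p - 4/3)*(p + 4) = p^3 + p^2/3 - 104*p/9 + 112/9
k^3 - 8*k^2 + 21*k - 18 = (k - 3)^2*(k - 2)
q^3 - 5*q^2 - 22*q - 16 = (q - 8)*(q + 1)*(q + 2)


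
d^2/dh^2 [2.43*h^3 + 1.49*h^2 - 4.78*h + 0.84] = 14.58*h + 2.98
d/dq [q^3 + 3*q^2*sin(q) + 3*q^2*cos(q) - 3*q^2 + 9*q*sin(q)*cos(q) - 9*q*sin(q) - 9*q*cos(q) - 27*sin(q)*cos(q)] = 3*sqrt(2)*q^2*cos(q + pi/4) + 3*q^2 + 15*q*sin(q) - 3*q*cos(q) + 9*q*cos(2*q) - 6*q + 9*sin(2*q)/2 - 9*sqrt(2)*sin(q + pi/4) - 27*cos(2*q)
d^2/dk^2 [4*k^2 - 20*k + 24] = 8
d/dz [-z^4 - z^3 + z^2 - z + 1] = -4*z^3 - 3*z^2 + 2*z - 1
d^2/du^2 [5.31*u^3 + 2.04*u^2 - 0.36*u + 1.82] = 31.86*u + 4.08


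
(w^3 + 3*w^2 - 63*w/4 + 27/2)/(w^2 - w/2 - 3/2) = (w^2 + 9*w/2 - 9)/(w + 1)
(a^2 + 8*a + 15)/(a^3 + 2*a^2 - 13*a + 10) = (a + 3)/(a^2 - 3*a + 2)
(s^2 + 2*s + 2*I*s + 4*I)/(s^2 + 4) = (s + 2)/(s - 2*I)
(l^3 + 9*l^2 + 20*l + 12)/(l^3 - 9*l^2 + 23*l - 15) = (l^3 + 9*l^2 + 20*l + 12)/(l^3 - 9*l^2 + 23*l - 15)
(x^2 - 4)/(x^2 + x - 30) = (x^2 - 4)/(x^2 + x - 30)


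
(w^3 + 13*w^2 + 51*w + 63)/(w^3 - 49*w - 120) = (w^2 + 10*w + 21)/(w^2 - 3*w - 40)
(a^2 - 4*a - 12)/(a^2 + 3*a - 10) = (a^2 - 4*a - 12)/(a^2 + 3*a - 10)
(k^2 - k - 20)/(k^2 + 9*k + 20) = (k - 5)/(k + 5)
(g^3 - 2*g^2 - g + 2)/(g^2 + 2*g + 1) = (g^2 - 3*g + 2)/(g + 1)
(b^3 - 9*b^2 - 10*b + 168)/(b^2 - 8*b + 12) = (b^2 - 3*b - 28)/(b - 2)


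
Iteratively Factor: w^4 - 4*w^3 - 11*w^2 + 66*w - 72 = (w - 3)*(w^3 - w^2 - 14*w + 24) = (w - 3)*(w + 4)*(w^2 - 5*w + 6) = (w - 3)^2*(w + 4)*(w - 2)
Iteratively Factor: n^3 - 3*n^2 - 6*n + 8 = (n - 4)*(n^2 + n - 2) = (n - 4)*(n + 2)*(n - 1)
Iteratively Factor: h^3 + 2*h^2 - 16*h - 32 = (h + 4)*(h^2 - 2*h - 8) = (h + 2)*(h + 4)*(h - 4)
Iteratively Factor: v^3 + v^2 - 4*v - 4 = (v + 2)*(v^2 - v - 2) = (v + 1)*(v + 2)*(v - 2)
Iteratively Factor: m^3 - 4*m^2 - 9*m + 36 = (m - 3)*(m^2 - m - 12) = (m - 4)*(m - 3)*(m + 3)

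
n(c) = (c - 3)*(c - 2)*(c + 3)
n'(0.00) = -9.00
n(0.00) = 18.00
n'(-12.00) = 471.00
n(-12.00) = -1890.00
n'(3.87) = 20.45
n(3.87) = 11.18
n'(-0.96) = -2.40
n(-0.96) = 23.91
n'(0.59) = -10.32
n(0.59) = 12.20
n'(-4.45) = 68.21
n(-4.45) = -69.68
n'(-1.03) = -1.70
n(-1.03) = 24.06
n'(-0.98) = -2.20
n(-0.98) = 23.96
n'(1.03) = -9.94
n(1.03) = 7.70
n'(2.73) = 2.44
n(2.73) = -1.13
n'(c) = (c - 3)*(c - 2) + (c - 3)*(c + 3) + (c - 2)*(c + 3)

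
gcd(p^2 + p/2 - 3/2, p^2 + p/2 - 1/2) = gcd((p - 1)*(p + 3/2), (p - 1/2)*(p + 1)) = 1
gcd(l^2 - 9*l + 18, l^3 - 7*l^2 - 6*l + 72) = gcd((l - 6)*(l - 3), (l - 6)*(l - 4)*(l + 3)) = l - 6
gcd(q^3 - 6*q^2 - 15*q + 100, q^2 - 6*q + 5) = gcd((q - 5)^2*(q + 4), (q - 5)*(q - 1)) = q - 5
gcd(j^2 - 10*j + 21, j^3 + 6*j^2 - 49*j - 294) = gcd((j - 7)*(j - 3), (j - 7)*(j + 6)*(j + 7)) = j - 7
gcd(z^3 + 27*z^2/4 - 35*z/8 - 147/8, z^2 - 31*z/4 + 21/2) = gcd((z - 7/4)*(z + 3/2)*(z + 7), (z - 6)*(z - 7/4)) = z - 7/4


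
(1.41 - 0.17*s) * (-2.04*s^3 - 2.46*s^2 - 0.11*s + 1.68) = 0.3468*s^4 - 2.4582*s^3 - 3.4499*s^2 - 0.4407*s + 2.3688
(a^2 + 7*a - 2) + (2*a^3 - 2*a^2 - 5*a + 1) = 2*a^3 - a^2 + 2*a - 1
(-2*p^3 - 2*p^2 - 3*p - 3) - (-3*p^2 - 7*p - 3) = -2*p^3 + p^2 + 4*p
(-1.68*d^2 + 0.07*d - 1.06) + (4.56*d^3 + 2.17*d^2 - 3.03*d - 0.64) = 4.56*d^3 + 0.49*d^2 - 2.96*d - 1.7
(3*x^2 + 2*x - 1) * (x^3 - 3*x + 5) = 3*x^5 + 2*x^4 - 10*x^3 + 9*x^2 + 13*x - 5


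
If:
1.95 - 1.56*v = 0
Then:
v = 1.25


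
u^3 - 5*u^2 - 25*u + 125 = (u - 5)^2*(u + 5)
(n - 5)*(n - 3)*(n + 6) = n^3 - 2*n^2 - 33*n + 90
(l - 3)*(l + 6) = l^2 + 3*l - 18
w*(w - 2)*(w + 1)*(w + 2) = w^4 + w^3 - 4*w^2 - 4*w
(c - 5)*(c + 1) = c^2 - 4*c - 5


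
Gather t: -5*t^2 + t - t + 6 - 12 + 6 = -5*t^2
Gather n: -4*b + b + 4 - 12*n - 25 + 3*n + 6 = -3*b - 9*n - 15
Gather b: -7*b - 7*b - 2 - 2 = -14*b - 4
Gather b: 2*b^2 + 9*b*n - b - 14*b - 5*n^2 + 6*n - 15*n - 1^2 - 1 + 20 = 2*b^2 + b*(9*n - 15) - 5*n^2 - 9*n + 18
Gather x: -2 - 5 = -7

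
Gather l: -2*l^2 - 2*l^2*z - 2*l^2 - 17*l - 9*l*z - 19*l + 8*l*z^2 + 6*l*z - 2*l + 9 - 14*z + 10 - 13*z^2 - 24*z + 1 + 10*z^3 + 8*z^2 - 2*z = l^2*(-2*z - 4) + l*(8*z^2 - 3*z - 38) + 10*z^3 - 5*z^2 - 40*z + 20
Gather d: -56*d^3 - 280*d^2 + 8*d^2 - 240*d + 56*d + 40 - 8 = -56*d^3 - 272*d^2 - 184*d + 32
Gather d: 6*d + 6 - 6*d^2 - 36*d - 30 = -6*d^2 - 30*d - 24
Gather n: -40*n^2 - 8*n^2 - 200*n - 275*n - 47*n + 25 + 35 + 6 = -48*n^2 - 522*n + 66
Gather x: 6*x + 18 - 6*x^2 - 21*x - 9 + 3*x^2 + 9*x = -3*x^2 - 6*x + 9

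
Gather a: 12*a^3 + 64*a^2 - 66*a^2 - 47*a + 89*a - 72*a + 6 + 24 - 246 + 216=12*a^3 - 2*a^2 - 30*a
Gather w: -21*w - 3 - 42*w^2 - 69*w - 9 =-42*w^2 - 90*w - 12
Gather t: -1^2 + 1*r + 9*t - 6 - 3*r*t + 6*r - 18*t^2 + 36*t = 7*r - 18*t^2 + t*(45 - 3*r) - 7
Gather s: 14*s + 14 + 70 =14*s + 84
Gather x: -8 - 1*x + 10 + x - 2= 0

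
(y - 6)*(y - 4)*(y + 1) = y^3 - 9*y^2 + 14*y + 24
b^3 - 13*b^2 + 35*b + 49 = (b - 7)^2*(b + 1)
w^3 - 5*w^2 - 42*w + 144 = (w - 8)*(w - 3)*(w + 6)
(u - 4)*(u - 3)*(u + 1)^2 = u^4 - 5*u^3 - u^2 + 17*u + 12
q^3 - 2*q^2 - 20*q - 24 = (q - 6)*(q + 2)^2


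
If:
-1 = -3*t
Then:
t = 1/3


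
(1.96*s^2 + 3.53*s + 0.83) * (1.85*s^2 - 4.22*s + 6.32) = 3.626*s^4 - 1.7407*s^3 - 0.973899999999997*s^2 + 18.807*s + 5.2456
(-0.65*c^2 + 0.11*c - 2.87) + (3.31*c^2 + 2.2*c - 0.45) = 2.66*c^2 + 2.31*c - 3.32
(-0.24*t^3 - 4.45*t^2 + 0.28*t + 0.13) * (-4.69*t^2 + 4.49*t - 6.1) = 1.1256*t^5 + 19.7929*t^4 - 19.8297*t^3 + 27.7925*t^2 - 1.1243*t - 0.793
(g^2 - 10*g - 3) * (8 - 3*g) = -3*g^3 + 38*g^2 - 71*g - 24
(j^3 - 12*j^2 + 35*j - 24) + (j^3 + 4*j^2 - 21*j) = 2*j^3 - 8*j^2 + 14*j - 24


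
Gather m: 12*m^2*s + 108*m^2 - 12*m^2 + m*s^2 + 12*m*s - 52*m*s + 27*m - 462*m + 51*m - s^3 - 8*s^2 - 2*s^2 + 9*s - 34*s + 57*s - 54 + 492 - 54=m^2*(12*s + 96) + m*(s^2 - 40*s - 384) - s^3 - 10*s^2 + 32*s + 384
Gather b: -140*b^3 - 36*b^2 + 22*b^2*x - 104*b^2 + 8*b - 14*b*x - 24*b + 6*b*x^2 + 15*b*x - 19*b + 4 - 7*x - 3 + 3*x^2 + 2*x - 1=-140*b^3 + b^2*(22*x - 140) + b*(6*x^2 + x - 35) + 3*x^2 - 5*x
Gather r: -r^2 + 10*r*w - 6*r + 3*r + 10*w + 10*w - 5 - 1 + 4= -r^2 + r*(10*w - 3) + 20*w - 2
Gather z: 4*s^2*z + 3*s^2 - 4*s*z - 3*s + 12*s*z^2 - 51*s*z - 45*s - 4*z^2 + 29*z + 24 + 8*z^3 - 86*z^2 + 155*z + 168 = 3*s^2 - 48*s + 8*z^3 + z^2*(12*s - 90) + z*(4*s^2 - 55*s + 184) + 192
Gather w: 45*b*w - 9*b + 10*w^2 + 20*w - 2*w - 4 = -9*b + 10*w^2 + w*(45*b + 18) - 4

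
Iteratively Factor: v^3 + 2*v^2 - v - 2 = (v + 2)*(v^2 - 1) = (v - 1)*(v + 2)*(v + 1)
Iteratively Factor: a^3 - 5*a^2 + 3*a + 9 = (a - 3)*(a^2 - 2*a - 3) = (a - 3)^2*(a + 1)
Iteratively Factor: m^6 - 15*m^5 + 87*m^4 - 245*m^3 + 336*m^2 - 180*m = (m - 5)*(m^5 - 10*m^4 + 37*m^3 - 60*m^2 + 36*m) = (m - 5)*(m - 2)*(m^4 - 8*m^3 + 21*m^2 - 18*m) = m*(m - 5)*(m - 2)*(m^3 - 8*m^2 + 21*m - 18) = m*(m - 5)*(m - 2)^2*(m^2 - 6*m + 9) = m*(m - 5)*(m - 3)*(m - 2)^2*(m - 3)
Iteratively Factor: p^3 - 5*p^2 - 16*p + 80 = (p - 4)*(p^2 - p - 20) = (p - 5)*(p - 4)*(p + 4)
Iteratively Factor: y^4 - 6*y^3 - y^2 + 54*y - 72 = (y - 3)*(y^3 - 3*y^2 - 10*y + 24) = (y - 4)*(y - 3)*(y^2 + y - 6) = (y - 4)*(y - 3)*(y + 3)*(y - 2)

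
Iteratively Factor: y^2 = (y)*(y)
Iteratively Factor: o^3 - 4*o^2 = (o)*(o^2 - 4*o) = o*(o - 4)*(o)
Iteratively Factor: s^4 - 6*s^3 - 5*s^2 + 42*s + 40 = (s - 4)*(s^3 - 2*s^2 - 13*s - 10) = (s - 5)*(s - 4)*(s^2 + 3*s + 2) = (s - 5)*(s - 4)*(s + 2)*(s + 1)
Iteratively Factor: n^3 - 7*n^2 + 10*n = (n - 2)*(n^2 - 5*n) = n*(n - 2)*(n - 5)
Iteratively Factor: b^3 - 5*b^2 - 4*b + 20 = (b + 2)*(b^2 - 7*b + 10) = (b - 5)*(b + 2)*(b - 2)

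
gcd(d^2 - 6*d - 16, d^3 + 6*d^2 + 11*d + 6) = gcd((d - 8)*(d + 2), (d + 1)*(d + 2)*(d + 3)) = d + 2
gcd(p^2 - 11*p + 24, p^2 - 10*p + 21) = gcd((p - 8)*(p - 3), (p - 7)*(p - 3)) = p - 3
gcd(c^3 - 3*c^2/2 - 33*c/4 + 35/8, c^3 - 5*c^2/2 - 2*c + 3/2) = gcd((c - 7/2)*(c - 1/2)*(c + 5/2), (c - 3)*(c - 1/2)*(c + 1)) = c - 1/2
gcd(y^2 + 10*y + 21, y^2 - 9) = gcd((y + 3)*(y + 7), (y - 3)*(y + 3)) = y + 3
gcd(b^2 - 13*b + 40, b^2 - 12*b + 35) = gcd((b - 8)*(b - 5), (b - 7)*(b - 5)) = b - 5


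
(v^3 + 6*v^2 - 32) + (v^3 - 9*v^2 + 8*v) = 2*v^3 - 3*v^2 + 8*v - 32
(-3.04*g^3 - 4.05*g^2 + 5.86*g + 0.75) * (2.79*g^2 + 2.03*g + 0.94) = -8.4816*g^5 - 17.4707*g^4 + 5.2703*g^3 + 10.1813*g^2 + 7.0309*g + 0.705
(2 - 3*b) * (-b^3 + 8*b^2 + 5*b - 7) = 3*b^4 - 26*b^3 + b^2 + 31*b - 14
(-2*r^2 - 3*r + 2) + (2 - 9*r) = -2*r^2 - 12*r + 4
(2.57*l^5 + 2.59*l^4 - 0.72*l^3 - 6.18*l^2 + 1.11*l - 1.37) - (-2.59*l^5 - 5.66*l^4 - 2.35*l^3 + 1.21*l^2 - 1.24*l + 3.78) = 5.16*l^5 + 8.25*l^4 + 1.63*l^3 - 7.39*l^2 + 2.35*l - 5.15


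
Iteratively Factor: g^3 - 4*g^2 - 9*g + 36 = (g + 3)*(g^2 - 7*g + 12) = (g - 4)*(g + 3)*(g - 3)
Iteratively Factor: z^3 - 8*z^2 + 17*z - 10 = (z - 2)*(z^2 - 6*z + 5) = (z - 2)*(z - 1)*(z - 5)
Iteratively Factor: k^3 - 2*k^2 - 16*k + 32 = (k - 2)*(k^2 - 16) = (k - 2)*(k + 4)*(k - 4)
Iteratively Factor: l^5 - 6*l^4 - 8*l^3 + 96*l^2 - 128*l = (l - 4)*(l^4 - 2*l^3 - 16*l^2 + 32*l) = (l - 4)*(l - 2)*(l^3 - 16*l) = (l - 4)^2*(l - 2)*(l^2 + 4*l) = l*(l - 4)^2*(l - 2)*(l + 4)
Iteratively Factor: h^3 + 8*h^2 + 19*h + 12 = (h + 1)*(h^2 + 7*h + 12) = (h + 1)*(h + 3)*(h + 4)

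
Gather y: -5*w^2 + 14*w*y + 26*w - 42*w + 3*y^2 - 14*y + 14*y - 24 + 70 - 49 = -5*w^2 + 14*w*y - 16*w + 3*y^2 - 3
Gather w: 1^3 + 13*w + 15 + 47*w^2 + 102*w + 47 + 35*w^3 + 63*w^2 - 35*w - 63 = 35*w^3 + 110*w^2 + 80*w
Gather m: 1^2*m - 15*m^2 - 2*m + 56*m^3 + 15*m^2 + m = 56*m^3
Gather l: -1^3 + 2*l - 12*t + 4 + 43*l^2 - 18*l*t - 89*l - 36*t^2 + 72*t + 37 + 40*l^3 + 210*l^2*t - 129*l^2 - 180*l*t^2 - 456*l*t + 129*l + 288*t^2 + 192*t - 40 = 40*l^3 + l^2*(210*t - 86) + l*(-180*t^2 - 474*t + 42) + 252*t^2 + 252*t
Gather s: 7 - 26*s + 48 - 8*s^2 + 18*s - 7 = -8*s^2 - 8*s + 48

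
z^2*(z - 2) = z^3 - 2*z^2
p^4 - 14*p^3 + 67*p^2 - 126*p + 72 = (p - 6)*(p - 4)*(p - 3)*(p - 1)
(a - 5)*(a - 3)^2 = a^3 - 11*a^2 + 39*a - 45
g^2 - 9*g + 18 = (g - 6)*(g - 3)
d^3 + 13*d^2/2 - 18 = (d - 3/2)*(d + 2)*(d + 6)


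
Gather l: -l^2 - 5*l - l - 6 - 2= -l^2 - 6*l - 8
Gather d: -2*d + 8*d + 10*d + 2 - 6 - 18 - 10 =16*d - 32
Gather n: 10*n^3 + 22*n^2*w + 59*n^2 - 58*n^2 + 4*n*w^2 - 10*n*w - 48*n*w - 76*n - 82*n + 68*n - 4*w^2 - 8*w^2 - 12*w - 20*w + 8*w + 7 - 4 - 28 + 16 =10*n^3 + n^2*(22*w + 1) + n*(4*w^2 - 58*w - 90) - 12*w^2 - 24*w - 9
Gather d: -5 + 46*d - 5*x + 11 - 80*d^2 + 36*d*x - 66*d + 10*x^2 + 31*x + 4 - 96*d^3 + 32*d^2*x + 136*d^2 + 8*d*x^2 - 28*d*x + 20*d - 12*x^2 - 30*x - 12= -96*d^3 + d^2*(32*x + 56) + d*(8*x^2 + 8*x) - 2*x^2 - 4*x - 2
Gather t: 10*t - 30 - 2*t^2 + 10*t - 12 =-2*t^2 + 20*t - 42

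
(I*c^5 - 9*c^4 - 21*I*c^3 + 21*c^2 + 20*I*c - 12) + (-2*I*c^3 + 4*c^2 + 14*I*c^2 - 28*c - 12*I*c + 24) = I*c^5 - 9*c^4 - 23*I*c^3 + 25*c^2 + 14*I*c^2 - 28*c + 8*I*c + 12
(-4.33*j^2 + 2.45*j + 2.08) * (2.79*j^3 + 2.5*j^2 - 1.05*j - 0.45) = -12.0807*j^5 - 3.9895*j^4 + 16.4747*j^3 + 4.576*j^2 - 3.2865*j - 0.936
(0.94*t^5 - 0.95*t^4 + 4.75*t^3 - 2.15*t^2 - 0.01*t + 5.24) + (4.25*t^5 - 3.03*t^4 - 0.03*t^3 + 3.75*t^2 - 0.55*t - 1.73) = 5.19*t^5 - 3.98*t^4 + 4.72*t^3 + 1.6*t^2 - 0.56*t + 3.51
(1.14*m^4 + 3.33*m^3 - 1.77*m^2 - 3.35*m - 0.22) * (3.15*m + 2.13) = 3.591*m^5 + 12.9177*m^4 + 1.5174*m^3 - 14.3226*m^2 - 7.8285*m - 0.4686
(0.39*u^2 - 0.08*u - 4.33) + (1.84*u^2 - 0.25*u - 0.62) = 2.23*u^2 - 0.33*u - 4.95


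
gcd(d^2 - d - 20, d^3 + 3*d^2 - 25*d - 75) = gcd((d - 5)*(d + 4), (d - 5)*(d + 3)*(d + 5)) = d - 5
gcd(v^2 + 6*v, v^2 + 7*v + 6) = v + 6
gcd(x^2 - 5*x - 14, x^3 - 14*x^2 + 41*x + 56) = x - 7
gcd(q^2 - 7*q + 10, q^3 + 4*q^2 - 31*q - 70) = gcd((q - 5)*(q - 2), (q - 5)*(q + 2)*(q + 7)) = q - 5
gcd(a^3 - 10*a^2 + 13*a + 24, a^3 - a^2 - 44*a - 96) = a - 8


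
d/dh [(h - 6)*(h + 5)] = 2*h - 1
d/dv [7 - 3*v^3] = -9*v^2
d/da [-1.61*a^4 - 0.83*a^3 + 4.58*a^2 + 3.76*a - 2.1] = -6.44*a^3 - 2.49*a^2 + 9.16*a + 3.76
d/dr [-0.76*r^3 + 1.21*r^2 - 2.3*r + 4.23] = -2.28*r^2 + 2.42*r - 2.3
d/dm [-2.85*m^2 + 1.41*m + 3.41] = 1.41 - 5.7*m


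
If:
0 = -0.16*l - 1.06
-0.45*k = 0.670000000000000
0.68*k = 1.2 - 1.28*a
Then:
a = 1.73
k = -1.49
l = -6.62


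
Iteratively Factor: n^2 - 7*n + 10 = (n - 2)*(n - 5)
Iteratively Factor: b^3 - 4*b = (b)*(b^2 - 4) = b*(b + 2)*(b - 2)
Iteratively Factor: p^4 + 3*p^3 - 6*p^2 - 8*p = (p + 4)*(p^3 - p^2 - 2*p) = (p - 2)*(p + 4)*(p^2 + p) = (p - 2)*(p + 1)*(p + 4)*(p)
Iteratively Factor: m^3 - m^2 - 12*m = (m - 4)*(m^2 + 3*m) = m*(m - 4)*(m + 3)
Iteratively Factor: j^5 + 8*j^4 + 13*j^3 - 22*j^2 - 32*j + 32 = (j + 2)*(j^4 + 6*j^3 + j^2 - 24*j + 16) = (j - 1)*(j + 2)*(j^3 + 7*j^2 + 8*j - 16) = (j - 1)*(j + 2)*(j + 4)*(j^2 + 3*j - 4) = (j - 1)^2*(j + 2)*(j + 4)*(j + 4)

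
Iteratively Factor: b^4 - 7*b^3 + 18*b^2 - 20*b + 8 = (b - 2)*(b^3 - 5*b^2 + 8*b - 4) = (b - 2)*(b - 1)*(b^2 - 4*b + 4) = (b - 2)^2*(b - 1)*(b - 2)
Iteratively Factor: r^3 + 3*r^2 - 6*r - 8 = (r - 2)*(r^2 + 5*r + 4) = (r - 2)*(r + 4)*(r + 1)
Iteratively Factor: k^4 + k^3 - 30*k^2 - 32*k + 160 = (k - 2)*(k^3 + 3*k^2 - 24*k - 80) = (k - 2)*(k + 4)*(k^2 - k - 20) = (k - 2)*(k + 4)^2*(k - 5)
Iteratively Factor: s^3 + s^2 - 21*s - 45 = (s + 3)*(s^2 - 2*s - 15) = (s + 3)^2*(s - 5)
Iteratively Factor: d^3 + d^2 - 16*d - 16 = (d + 1)*(d^2 - 16) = (d + 1)*(d + 4)*(d - 4)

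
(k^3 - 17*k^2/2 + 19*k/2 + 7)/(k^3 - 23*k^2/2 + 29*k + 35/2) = (k - 2)/(k - 5)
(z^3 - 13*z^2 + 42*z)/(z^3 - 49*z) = (z - 6)/(z + 7)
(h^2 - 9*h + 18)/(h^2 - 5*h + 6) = (h - 6)/(h - 2)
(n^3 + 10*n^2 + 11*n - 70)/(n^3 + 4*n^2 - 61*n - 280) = (n - 2)/(n - 8)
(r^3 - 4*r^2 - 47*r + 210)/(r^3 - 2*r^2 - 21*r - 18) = (r^2 + 2*r - 35)/(r^2 + 4*r + 3)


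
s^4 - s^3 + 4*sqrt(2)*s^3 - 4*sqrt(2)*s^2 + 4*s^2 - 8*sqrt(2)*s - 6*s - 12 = (s - 2)*(s + 1)*(s + sqrt(2))*(s + 3*sqrt(2))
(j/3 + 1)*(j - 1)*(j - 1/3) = j^3/3 + 5*j^2/9 - 11*j/9 + 1/3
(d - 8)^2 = d^2 - 16*d + 64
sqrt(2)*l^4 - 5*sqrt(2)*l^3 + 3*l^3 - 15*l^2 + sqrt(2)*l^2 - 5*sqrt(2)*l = l*(l - 5)*(l + sqrt(2))*(sqrt(2)*l + 1)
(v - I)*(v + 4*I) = v^2 + 3*I*v + 4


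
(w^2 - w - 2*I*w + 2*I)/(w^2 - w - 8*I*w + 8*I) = (w - 2*I)/(w - 8*I)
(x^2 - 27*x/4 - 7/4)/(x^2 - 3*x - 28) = (x + 1/4)/(x + 4)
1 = 1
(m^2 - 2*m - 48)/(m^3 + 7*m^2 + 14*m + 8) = (m^2 - 2*m - 48)/(m^3 + 7*m^2 + 14*m + 8)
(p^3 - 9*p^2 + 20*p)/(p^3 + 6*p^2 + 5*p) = (p^2 - 9*p + 20)/(p^2 + 6*p + 5)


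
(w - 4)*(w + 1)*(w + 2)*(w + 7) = w^4 + 6*w^3 - 17*w^2 - 78*w - 56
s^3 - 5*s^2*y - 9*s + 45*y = (s - 3)*(s + 3)*(s - 5*y)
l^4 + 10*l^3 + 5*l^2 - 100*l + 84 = (l - 2)*(l - 1)*(l + 6)*(l + 7)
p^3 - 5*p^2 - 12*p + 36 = (p - 6)*(p - 2)*(p + 3)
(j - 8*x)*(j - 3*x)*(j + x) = j^3 - 10*j^2*x + 13*j*x^2 + 24*x^3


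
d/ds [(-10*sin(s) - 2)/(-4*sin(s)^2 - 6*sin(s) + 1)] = 2*(-8*sin(s) + 10*cos(2*s) - 21)*cos(s)/(4*sin(s)^2 + 6*sin(s) - 1)^2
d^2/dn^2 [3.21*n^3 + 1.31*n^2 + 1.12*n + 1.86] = 19.26*n + 2.62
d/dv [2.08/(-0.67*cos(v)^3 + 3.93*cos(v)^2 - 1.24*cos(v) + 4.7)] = (-4.1808*cos(v)^2 + 16.3488*cos(v) - 2.5792)*sin(v)/(0.67*cos(v)^3 - 3.93*cos(v)^2 + 1.24*cos(v) - 4.7)^2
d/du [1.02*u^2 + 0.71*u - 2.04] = 2.04*u + 0.71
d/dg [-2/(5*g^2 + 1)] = 20*g/(5*g^2 + 1)^2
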